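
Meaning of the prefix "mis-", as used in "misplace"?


Prefix: mis-
Example: misplace (mis- + place)
Meaning = wrongly


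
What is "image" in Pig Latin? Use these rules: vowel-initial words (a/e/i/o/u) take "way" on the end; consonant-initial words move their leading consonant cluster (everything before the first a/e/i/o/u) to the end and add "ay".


Word: "image"
Starts with vowel → add 'way'
Pig Latin = "imageway"


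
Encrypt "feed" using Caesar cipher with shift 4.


Word: "feed"
Shift: 4
Each letter → (letter + shift) mod 26:
  'f' (5) + 4 = 9 → 'j'
  'e' (4) + 4 = 8 → 'i'
  'e' (4) + 4 = 8 → 'i'
  'd' (3) + 4 = 7 → 'h'
Result = "jiih"


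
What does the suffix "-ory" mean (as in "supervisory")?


Suffix: -ory
Example: supervisory (supervise + -ory, with a spelling change)
Meaning = relating to / place for


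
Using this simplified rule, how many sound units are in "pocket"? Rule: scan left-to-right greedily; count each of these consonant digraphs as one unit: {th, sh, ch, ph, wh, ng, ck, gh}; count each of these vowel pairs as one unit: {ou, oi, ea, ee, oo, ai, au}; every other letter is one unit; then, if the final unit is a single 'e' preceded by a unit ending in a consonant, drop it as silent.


Word: "pocket" (6 letters)
Left-to-right scan:
  (1) 'p' (letter)
  (2) 'o' (letter)
  (3) 'ck' (digraph)
  (4) 'e' (letter)
  (5) 't' (letter)
Units from scan: 5
Sound units = 5 units


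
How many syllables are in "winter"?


Word: "winter"
Syllable breakdown: win / ter
Counting: 2 parts
= 2 syllables


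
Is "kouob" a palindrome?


Word: "kouob"
Reversed: "bouok"
Forward == Backward? kouob != bouok
Palindrome = No


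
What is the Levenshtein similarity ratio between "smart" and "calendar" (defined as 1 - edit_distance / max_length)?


Word 1: "smart" (length 5)
Word 2: "calendar" (length 8)
One optimal edit sequence:
  1. insert 'c'  (+1)
  2. insert 'a'  (+1)
  3. insert 'l'  (+1)
  4. insert 'e'  (+1)
  5. substitute 's' -> 'n'  (+1)
  6. substitute 'm' -> 'd'  (+1)
  7. keep 'a'
  8. keep 'r'
  9. delete 't'  (+1)
Edit distance = 7
Max length = max(5, 8) = 8
Similarity = 1 - 7/8
= 0.1250


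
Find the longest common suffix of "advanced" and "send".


Word 1: "advanced"
Word 2: "send"
Comparing from end:
  Pos -1: 'd' == 'd'
  Pos -2: 'e' != 'n' (stop)
LCS = "d" (length 1)


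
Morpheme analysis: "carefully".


Word: "carefully"
Morphemes: care + -ful + -ly
Each morpheme carries meaning
= 3 morphemes


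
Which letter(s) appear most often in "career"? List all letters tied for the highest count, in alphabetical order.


Word: "career"
Letter counts:
  'a': 1
  'c': 1
  'e': 2
  'r': 2
Maximum count = 2
Most frequent = 'e', 'r' (2 times each)


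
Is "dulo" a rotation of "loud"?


Word: "loud", Candidate: "dulo"
Method: check if candidate is substring of word+word
"loudloud" contains "dulo"? No
Is rotation = No


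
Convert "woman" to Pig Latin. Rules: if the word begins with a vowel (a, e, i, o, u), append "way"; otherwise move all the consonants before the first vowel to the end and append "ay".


Word: "woman"
Starts with consonant(s) → move to end, add 'ay'
Consonant cluster: "w"
Pig Latin = "omanway"


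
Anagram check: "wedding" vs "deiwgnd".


Word 1: "wedding" → sorted: ddeginw
Word 2: "deiwgnd" → sorted: ddeginw
Same letters? ddeginw == ddeginw
Anagram = Yes


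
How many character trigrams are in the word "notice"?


Word: "notice" (length 6)
Number of 3-grams = length - 3 + 1 = 6 - 3 + 1
= 4


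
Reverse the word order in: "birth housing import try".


Original: "birth housing import try"
Words (1..n): birth | housing | import | try
Reversed (n..1): try | import | housing | birth
Result = "try import housing birth"


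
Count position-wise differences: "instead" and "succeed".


Comparing character by character (same length = 7):
  Pos 0: 'i' vs 's' !=
  Pos 1: 'n' vs 'u' !=
  Pos 2: 's' vs 'c' !=
  Pos 3: 't' vs 'c' !=
  Pos 4: 'e' vs 'e' =
  Pos 5: 'a' vs 'e' !=
  Pos 6: 'd' vs 'd' =
Hamming distance = 5


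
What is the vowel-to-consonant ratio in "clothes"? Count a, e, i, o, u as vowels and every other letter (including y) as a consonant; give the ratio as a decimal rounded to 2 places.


Word: "clothes"
Vowels (a,e,i,o,u): 2
Consonants: 5
Ratio = 2/5
= 0.40


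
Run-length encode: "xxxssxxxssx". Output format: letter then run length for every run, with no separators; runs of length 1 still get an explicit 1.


String: "xxxssxxxssx"
Scanning for consecutive runs:
  'x' x 3
  's' x 2
  'x' x 3
  's' x 2
  'x' x 1
RLE = "x3s2x3s2x1"


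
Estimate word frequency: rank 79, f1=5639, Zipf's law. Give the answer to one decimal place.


Zipf's law: f(r) = f(1) / r
f(1) = 5639
f(79) = 5639 / 79
= 71.4 occurrences


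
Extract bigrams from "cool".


Word: "cool" (length 4)
Number of bigrams = 4 - 2 + 1 = 3
  Position 0: "co"
  Position 1: "oo"
  Position 2: "ol"
Bigrams = "co", "oo", "ol"


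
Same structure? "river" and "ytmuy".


Pattern of "river": [0, 1, 2, 3, 0]
Pattern of "ytmuy": [0, 1, 2, 3, 0]
Patterns match
Same pattern = Yes


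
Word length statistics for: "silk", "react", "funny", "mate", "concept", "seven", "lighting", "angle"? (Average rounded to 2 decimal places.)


Lengths: "silk"=4, "react"=5, "funny"=5, "mate"=4, "concept"=7, "seven"=5, "lighting"=8, "angle"=5
Sum = 43, Count = 8
Average = 43/8 = 5.38
= avg=5.38, min=4, max=8


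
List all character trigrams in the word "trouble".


Word: "trouble" (length 7)
Number of trigrams = 7 - 3 + 1 = 5
  Position 0: "tro"
  Position 1: "rou"
  Position 2: "oub"
  Position 3: "ubl"
  Position 4: "ble"
Trigrams = "tro", "rou", "oub", "ubl", "ble"


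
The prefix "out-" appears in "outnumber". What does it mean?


Prefix: out-
Example: outnumber = out- + number
Meaning = surpass


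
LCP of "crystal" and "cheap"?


Word 1: "crystal"
Word 2: "cheap"
Comparing from start:
  Pos 0: 'c' == 'c'
  Pos 1: 'r' != 'h' (stop)
LCP = "c" (length 1)


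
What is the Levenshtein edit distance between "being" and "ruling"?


Word 1: "being" (length 5)
Word 2: "ruling" (length 6)
One optimal edit sequence (insert/delete/substitute each cost 1):
  1. insert 'r'  (+1)
  2. substitute 'b' -> 'u'  (+1)
  3. substitute 'e' -> 'l'  (+1)
  4. keep 'i'
  5. keep 'n'
  6. keep 'g'
Total edit operations: 3
Edit distance = 3


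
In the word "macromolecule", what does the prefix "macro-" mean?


Prefix: macro-
Example: macromolecule (macro- + molecule)
Meaning = large


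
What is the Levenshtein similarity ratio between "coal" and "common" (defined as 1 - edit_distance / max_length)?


Word 1: "coal" (length 4)
Word 2: "common" (length 6)
One optimal edit sequence:
  1. keep 'c'
  2. keep 'o'
  3. insert 'm'  (+1)
  4. insert 'm'  (+1)
  5. substitute 'a' -> 'o'  (+1)
  6. substitute 'l' -> 'n'  (+1)
Edit distance = 4
Max length = max(4, 6) = 6
Similarity = 1 - 4/6
= 0.3333


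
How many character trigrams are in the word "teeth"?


Word: "teeth" (length 5)
Number of 3-grams = length - 3 + 1 = 5 - 3 + 1
= 3


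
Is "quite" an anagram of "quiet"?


Word 1: "quiet" → sorted: eiqtu
Word 2: "quite" → sorted: eiqtu
Same letters? eiqtu == eiqtu
Anagram = Yes


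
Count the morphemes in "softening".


Word: "softening"
Morphemes: soft / -en / -ing
Each morpheme carries meaning
= 3 morphemes


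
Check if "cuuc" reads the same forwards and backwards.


Word: "cuuc"
Reversed: "cuuc"
Forward == Backward? cuuc == cuuc
Palindrome = Yes


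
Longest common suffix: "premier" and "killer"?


Word 1: "premier"
Word 2: "killer"
Comparing from end:
  Pos -1: 'r' == 'r'
  Pos -2: 'e' == 'e'
  Pos -3: 'i' != 'l' (stop)
LCS = "er" (length 2)


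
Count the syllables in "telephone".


Word: "telephone"
Syllable breakdown: tel-e-phone
Counting: 3 parts
= 3 syllables


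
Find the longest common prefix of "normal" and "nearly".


Word 1: "normal"
Word 2: "nearly"
Comparing from start:
  Pos 0: 'n' == 'n'
  Pos 1: 'o' != 'e' (stop)
LCP = "n" (length 1)


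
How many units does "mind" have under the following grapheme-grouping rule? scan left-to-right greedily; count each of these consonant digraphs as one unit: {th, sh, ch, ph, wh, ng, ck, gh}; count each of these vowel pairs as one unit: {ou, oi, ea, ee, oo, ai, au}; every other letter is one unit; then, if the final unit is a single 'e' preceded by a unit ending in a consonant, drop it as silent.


Word: "mind" (4 letters)
Left-to-right scan:
  [1] 'm' (letter)
  [2] 'i' (letter)
  [3] 'n' (letter)
  [4] 'd' (letter)
Units from scan: 4
Sound units = 4 units


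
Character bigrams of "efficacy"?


Word: "efficacy" (length 8)
Number of bigrams = 8 - 2 + 1 = 7
  Position 0: "ef"
  Position 1: "ff"
  Position 2: "fi"
  Position 3: "ic"
  Position 4: "ca"
  Position 5: "ac"
  Position 6: "cy"
Bigrams = "ef", "ff", "fi", "ic", "ca", "ac", "cy"


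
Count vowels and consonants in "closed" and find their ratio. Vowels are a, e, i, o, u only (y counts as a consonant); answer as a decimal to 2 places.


Word: "closed"
Vowels (a,e,i,o,u): 2
Consonants: 4
Ratio = 2/4
= 0.50


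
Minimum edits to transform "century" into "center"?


Word 1: "century" (length 7)
Word 2: "center" (length 6)
One optimal edit sequence (insert/delete/substitute each cost 1):
  1. keep 'c'
  2. keep 'e'
  3. keep 'n'
  4. keep 't'
  5. substitute 'u' -> 'e'  (+1)
  6. keep 'r'
  7. delete 'y'  (+1)
Total edit operations: 2
Edit distance = 2


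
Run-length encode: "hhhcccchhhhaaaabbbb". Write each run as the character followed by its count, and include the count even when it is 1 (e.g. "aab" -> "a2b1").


String: "hhhcccchhhhaaaabbbb"
Scanning for consecutive runs:
  'h' x 3
  'c' x 4
  'h' x 4
  'a' x 4
  'b' x 4
RLE = "h3c4h4a4b4"


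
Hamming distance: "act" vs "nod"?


Comparing character by character (same length = 3):
  Pos 0: 'a' vs 'n' !=
  Pos 1: 'c' vs 'o' !=
  Pos 2: 't' vs 'd' !=
Hamming distance = 3


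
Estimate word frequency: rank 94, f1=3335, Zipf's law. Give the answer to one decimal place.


Zipf's law: f(r) = f(1) / r
f(1) = 3335
f(94) = 3335 / 94
= 35.5 occurrences


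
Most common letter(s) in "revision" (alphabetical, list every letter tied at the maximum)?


Word: "revision"
Letter counts:
  'e': 1
  'i': 2
  'n': 1
  'o': 1
  'r': 1
  's': 1
  'v': 1
Maximum count = 2
Most frequent = 'i' (2 times each)


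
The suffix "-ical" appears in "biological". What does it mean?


Suffix: -ical
Example: biological = biology + -ical, with a spelling change
Meaning = relating to


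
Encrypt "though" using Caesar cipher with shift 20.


Word: "though"
Shift: 20
Each letter → (letter + shift) mod 26:
  't' (19) + 20 = 13 → 'n'
  'h' (7) + 20 = 1 → 'b'
  'o' (14) + 20 = 8 → 'i'
  'u' (20) + 20 = 14 → 'o'
  'g' (6) + 20 = 0 → 'a'
  'h' (7) + 20 = 1 → 'b'
Result = "nbioab"


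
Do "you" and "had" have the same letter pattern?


Pattern of "you": [0, 1, 2]
Pattern of "had": [0, 1, 2]
Patterns match
Same pattern = Yes


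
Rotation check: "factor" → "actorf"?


Word: "factor", Candidate: "actorf"
Method: check if candidate is substring of word+word
"factorfactor" contains "actorf"? Yes
Is rotation = Yes


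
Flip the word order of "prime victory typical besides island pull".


Original: "prime victory typical besides island pull"
Words (1..n): prime | victory | typical | besides | island | pull
Reversed (n..1): pull | island | besides | typical | victory | prime
Result = "pull island besides typical victory prime"


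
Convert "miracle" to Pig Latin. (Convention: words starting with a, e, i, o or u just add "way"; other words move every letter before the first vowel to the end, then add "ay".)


Word: "miracle"
Starts with consonant(s) → move to end, add 'ay'
Consonant cluster: "m"
Pig Latin = "iraclemay"


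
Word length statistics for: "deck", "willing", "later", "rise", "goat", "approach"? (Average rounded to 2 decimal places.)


Lengths: "deck"=4, "willing"=7, "later"=5, "rise"=4, "goat"=4, "approach"=8
Sum = 32, Count = 6
Average = 32/6 = 5.33
= avg=5.33, min=4, max=8


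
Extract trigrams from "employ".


Word: "employ" (length 6)
Number of trigrams = 6 - 3 + 1 = 4
  Position 0: "emp"
  Position 1: "mpl"
  Position 2: "plo"
  Position 3: "loy"
Trigrams = "emp", "mpl", "plo", "loy"


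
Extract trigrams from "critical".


Word: "critical" (length 8)
Number of trigrams = 8 - 3 + 1 = 6
  Position 0: "cri"
  Position 1: "rit"
  Position 2: "iti"
  Position 3: "tic"
  Position 4: "ica"
  Position 5: "cal"
Trigrams = "cri", "rit", "iti", "tic", "ica", "cal"


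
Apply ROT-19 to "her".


Word: "her"
Shift: 19
Each letter → (letter + shift) mod 26:
  'h' (7) + 19 = 0 → 'a'
  'e' (4) + 19 = 23 → 'x'
  'r' (17) + 19 = 10 → 'k'
Result = "axk"


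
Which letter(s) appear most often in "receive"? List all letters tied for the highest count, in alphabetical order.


Word: "receive"
Letter counts:
  'c': 1
  'e': 3
  'i': 1
  'r': 1
  'v': 1
Maximum count = 3
Most frequent = 'e' (3 times each)


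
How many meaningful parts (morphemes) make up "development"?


Word: "development"
Morphemes: develop / -ment
Each morpheme carries meaning
= 2 morphemes


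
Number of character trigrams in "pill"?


Word: "pill" (length 4)
Number of 3-grams = length - 3 + 1 = 4 - 3 + 1
= 2


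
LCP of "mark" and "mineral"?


Word 1: "mark"
Word 2: "mineral"
Comparing from start:
  Pos 0: 'm' == 'm'
  Pos 1: 'a' != 'i' (stop)
LCP = "m" (length 1)


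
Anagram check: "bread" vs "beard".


Word 1: "bread" → sorted: abder
Word 2: "beard" → sorted: abder
Same letters? abder == abder
Anagram = Yes


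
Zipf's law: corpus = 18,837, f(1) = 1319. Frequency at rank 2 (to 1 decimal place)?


Zipf's law: f(r) = f(1) / r
f(1) = 1319
f(2) = 1319 / 2
= 659.5 occurrences


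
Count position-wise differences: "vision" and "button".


Comparing character by character (same length = 6):
  Pos 0: 'v' vs 'b' !=
  Pos 1: 'i' vs 'u' !=
  Pos 2: 's' vs 't' !=
  Pos 3: 'i' vs 't' !=
  Pos 4: 'o' vs 'o' =
  Pos 5: 'n' vs 'n' =
Hamming distance = 4


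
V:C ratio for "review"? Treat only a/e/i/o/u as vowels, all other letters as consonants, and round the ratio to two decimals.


Word: "review"
Vowels (a,e,i,o,u): 3
Consonants: 3
Ratio = 3/3
= 1.00


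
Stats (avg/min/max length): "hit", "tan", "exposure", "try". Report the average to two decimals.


Lengths: "hit"=3, "tan"=3, "exposure"=8, "try"=3
Sum = 17, Count = 4
Average = 17/4 = 4.25
= avg=4.25, min=3, max=8


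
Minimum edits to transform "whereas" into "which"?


Word 1: "whereas" (length 7)
Word 2: "which" (length 5)
One optimal edit sequence (insert/delete/substitute each cost 1):
  1. keep 'w'
  2. keep 'h'
  3. delete 'e'  (+1)
  4. delete 'r'  (+1)
  5. substitute 'e' -> 'i'  (+1)
  6. substitute 'a' -> 'c'  (+1)
  7. substitute 's' -> 'h'  (+1)
Total edit operations: 5
Edit distance = 5


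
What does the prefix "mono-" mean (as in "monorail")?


Prefix: mono-
As in: monorail -> mono- + rail
Meaning = one


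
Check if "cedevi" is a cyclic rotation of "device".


Word: "device", Candidate: "cedevi"
Method: check if candidate is substring of word+word
"devicedevice" contains "cedevi"? Yes
Is rotation = Yes


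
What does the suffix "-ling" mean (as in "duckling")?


Suffix: -ling
Example: duckling = duck + -ling
Meaning = small / young


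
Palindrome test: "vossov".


Word: "vossov"
Reversed: "vossov"
Forward == Backward? vossov == vossov
Palindrome = Yes


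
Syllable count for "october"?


Word: "october"
Syllable breakdown: oc / to / ber
Counting: 3 parts
= 3 syllables


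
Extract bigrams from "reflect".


Word: "reflect" (length 7)
Number of bigrams = 7 - 2 + 1 = 6
  Position 0: "re"
  Position 1: "ef"
  Position 2: "fl"
  Position 3: "le"
  Position 4: "ec"
  Position 5: "ct"
Bigrams = "re", "ef", "fl", "le", "ec", "ct"


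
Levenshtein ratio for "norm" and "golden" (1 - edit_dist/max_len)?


Word 1: "norm" (length 4)
Word 2: "golden" (length 6)
One optimal edit sequence:
  1. substitute 'n' -> 'g'  (+1)
  2. keep 'o'
  3. insert 'l'  (+1)
  4. insert 'd'  (+1)
  5. substitute 'r' -> 'e'  (+1)
  6. substitute 'm' -> 'n'  (+1)
Edit distance = 5
Max length = max(4, 6) = 6
Similarity = 1 - 5/6
= 0.1667


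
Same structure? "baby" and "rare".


Pattern of "baby": [0, 1, 0, 2]
Pattern of "rare": [0, 1, 0, 2]
Patterns match
Same pattern = Yes


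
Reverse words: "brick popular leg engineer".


Original: "brick popular leg engineer"
Words (1..n): brick | popular | leg | engineer
Reversed (n..1): engineer | leg | popular | brick
Result = "engineer leg popular brick"


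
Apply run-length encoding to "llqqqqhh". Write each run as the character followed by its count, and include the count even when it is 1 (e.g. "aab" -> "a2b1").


String: "llqqqqhh"
Scanning for consecutive runs:
  'l' x 2
  'q' x 4
  'h' x 2
RLE = "l2q4h2"


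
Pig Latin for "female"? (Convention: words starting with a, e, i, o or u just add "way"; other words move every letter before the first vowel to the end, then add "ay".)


Word: "female"
Starts with consonant(s) → move to end, add 'ay'
Consonant cluster: "f"
Pig Latin = "emalefay"


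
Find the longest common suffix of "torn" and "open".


Word 1: "torn"
Word 2: "open"
Comparing from end:
  Pos -1: 'n' == 'n'
  Pos -2: 'r' != 'e' (stop)
LCS = "n" (length 1)


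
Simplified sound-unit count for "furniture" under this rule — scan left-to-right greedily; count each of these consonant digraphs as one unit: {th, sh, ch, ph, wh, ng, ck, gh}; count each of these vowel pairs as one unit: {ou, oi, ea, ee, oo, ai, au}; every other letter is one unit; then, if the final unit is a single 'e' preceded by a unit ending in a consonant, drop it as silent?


Word: "furniture" (9 letters)
Left-to-right scan:
  [1] 'f' (letter)
  [2] 'u' (letter)
  [3] 'r' (letter)
  [4] 'n' (letter)
  [5] 'i' (letter)
  [6] 't' (letter)
  [7] 'u' (letter)
  [8] 'r' (letter)
  [9] 'e' (letter)
Units from scan: 9
Final unit is 'e' after a consonant -> drop as silent (-1)
Sound units = 8 units


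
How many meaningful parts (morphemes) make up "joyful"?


Word: "joyful"
Morphemes: joy + -ful
Each morpheme carries meaning
= 2 morphemes


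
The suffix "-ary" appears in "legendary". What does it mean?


Suffix: -ary
As in: legendary -> legend + -ary
Meaning = relating to


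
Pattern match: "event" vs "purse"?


Pattern of "event": [0, 1, 0, 2, 3]
Pattern of "purse": [0, 1, 2, 3, 4]
Patterns do not match
Same pattern = No


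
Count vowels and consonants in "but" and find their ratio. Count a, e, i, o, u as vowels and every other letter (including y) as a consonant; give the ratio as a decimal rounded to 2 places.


Word: "but"
Vowels (a,e,i,o,u): 1
Consonants: 2
Ratio = 1/2
= 0.50


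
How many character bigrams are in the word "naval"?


Word: "naval" (length 5)
Number of 2-grams = length - 2 + 1 = 5 - 2 + 1
= 4


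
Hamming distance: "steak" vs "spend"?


Comparing character by character (same length = 5):
  Pos 0: 's' vs 's' =
  Pos 1: 't' vs 'p' !=
  Pos 2: 'e' vs 'e' =
  Pos 3: 'a' vs 'n' !=
  Pos 4: 'k' vs 'd' !=
Hamming distance = 3


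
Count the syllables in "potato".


Word: "potato"
Syllable breakdown: po-ta-to
Counting: 3 parts
= 3 syllables


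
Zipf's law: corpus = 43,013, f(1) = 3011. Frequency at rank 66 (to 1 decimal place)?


Zipf's law: f(r) = f(1) / r
f(1) = 3011
f(66) = 3011 / 66
= 45.6 occurrences


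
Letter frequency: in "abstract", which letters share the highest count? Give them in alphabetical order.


Word: "abstract"
Letter counts:
  'a': 2
  'b': 1
  'c': 1
  'r': 1
  's': 1
  't': 2
Maximum count = 2
Most frequent = 'a', 't' (2 times each)


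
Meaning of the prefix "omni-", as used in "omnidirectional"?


Prefix: omni-
Example: omnidirectional (omni- + directional)
Meaning = all


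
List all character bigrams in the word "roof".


Word: "roof" (length 4)
Number of bigrams = 4 - 2 + 1 = 3
  Position 0: "ro"
  Position 1: "oo"
  Position 2: "of"
Bigrams = "ro", "oo", "of"


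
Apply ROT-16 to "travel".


Word: "travel"
Shift: 16
Each letter → (letter + shift) mod 26:
  't' (19) + 16 = 9 → 'j'
  'r' (17) + 16 = 7 → 'h'
  'a' (0) + 16 = 16 → 'q'
  'v' (21) + 16 = 11 → 'l'
  'e' (4) + 16 = 20 → 'u'
  'l' (11) + 16 = 1 → 'b'
Result = "jhqlub"


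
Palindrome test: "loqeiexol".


Word: "loqeiexol"
Reversed: "loxeieqol"
Forward == Backward? loqeiexol != loxeieqol
Palindrome = No


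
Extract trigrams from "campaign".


Word: "campaign" (length 8)
Number of trigrams = 8 - 3 + 1 = 6
  Position 0: "cam"
  Position 1: "amp"
  Position 2: "mpa"
  Position 3: "pai"
  Position 4: "aig"
  Position 5: "ign"
Trigrams = "cam", "amp", "mpa", "pai", "aig", "ign"


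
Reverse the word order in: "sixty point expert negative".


Original: "sixty point expert negative"
Words (1..n): sixty | point | expert | negative
Reversed (n..1): negative | expert | point | sixty
Result = "negative expert point sixty"


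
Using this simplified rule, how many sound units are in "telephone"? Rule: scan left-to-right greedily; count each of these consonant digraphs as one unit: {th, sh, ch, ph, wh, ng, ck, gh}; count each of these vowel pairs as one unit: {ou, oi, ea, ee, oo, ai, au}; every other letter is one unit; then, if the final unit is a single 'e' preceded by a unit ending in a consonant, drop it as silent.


Word: "telephone" (9 letters)
Left-to-right scan:
  (1) 't' (letter)
  (2) 'e' (letter)
  (3) 'l' (letter)
  (4) 'e' (letter)
  (5) 'ph' (digraph)
  (6) 'o' (letter)
  (7) 'n' (letter)
  (8) 'e' (letter)
Units from scan: 8
Final unit is 'e' after a consonant -> drop as silent (-1)
Sound units = 7 units


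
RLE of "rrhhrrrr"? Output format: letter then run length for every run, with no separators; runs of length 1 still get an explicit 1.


String: "rrhhrrrr"
Scanning for consecutive runs:
  'r' x 2
  'h' x 2
  'r' x 4
RLE = "r2h2r4"


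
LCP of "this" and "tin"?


Word 1: "this"
Word 2: "tin"
Comparing from start:
  Pos 0: 't' == 't'
  Pos 1: 'h' != 'i' (stop)
LCP = "t" (length 1)


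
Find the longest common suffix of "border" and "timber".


Word 1: "border"
Word 2: "timber"
Comparing from end:
  Pos -1: 'r' == 'r'
  Pos -2: 'e' == 'e'
  Pos -3: 'd' != 'b' (stop)
LCS = "er" (length 2)


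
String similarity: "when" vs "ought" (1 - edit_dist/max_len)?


Word 1: "when" (length 4)
Word 2: "ought" (length 5)
One optimal edit sequence:
  1. insert 'o'  (+1)
  2. substitute 'w' -> 'u'  (+1)
  3. substitute 'h' -> 'g'  (+1)
  4. substitute 'e' -> 'h'  (+1)
  5. substitute 'n' -> 't'  (+1)
Edit distance = 5
Max length = max(4, 5) = 5
Similarity = 1 - 5/5
= 0.0000


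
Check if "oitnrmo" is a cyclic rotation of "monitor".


Word: "monitor", Candidate: "oitnrmo"
Method: check if candidate is substring of word+word
"monitormonitor" contains "oitnrmo"? No
Is rotation = No


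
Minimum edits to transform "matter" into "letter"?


Word 1: "matter" (length 6)
Word 2: "letter" (length 6)
One optimal edit sequence (insert/delete/substitute each cost 1):
  1. substitute 'm' -> 'l'  (+1)
  2. substitute 'a' -> 'e'  (+1)
  3. keep 't'
  4. keep 't'
  5. keep 'e'
  6. keep 'r'
Total edit operations: 2
Edit distance = 2


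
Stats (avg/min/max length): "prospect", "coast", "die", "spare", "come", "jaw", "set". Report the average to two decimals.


Lengths: "prospect"=8, "coast"=5, "die"=3, "spare"=5, "come"=4, "jaw"=3, "set"=3
Sum = 31, Count = 7
Average = 31/7 = 4.43
= avg=4.43, min=3, max=8


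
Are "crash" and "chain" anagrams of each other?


Word 1: "crash" → sorted: achrs
Word 2: "chain" → sorted: achin
Same letters? achrs != achin
Anagram = No


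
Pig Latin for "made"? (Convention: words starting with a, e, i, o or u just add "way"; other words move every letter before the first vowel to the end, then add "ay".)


Word: "made"
Starts with consonant(s) → move to end, add 'ay'
Consonant cluster: "m"
Pig Latin = "ademay"


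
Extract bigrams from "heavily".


Word: "heavily" (length 7)
Number of bigrams = 7 - 2 + 1 = 6
  Position 0: "he"
  Position 1: "ea"
  Position 2: "av"
  Position 3: "vi"
  Position 4: "il"
  Position 5: "ly"
Bigrams = "he", "ea", "av", "vi", "il", "ly"


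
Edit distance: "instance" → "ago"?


Word 1: "instance" (length 8)
Word 2: "ago" (length 3)
One optimal edit sequence (insert/delete/substitute each cost 1):
  1. delete 'i'  (+1)
  2. delete 'n'  (+1)
  3. delete 's'  (+1)
  4. delete 't'  (+1)
  5. keep 'a'
  6. delete 'n'  (+1)
  7. substitute 'c' -> 'g'  (+1)
  8. substitute 'e' -> 'o'  (+1)
Total edit operations: 7
Edit distance = 7


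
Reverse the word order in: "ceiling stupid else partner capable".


Original: "ceiling stupid else partner capable"
Words (1..n): ceiling | stupid | else | partner | capable
Reversed (n..1): capable | partner | else | stupid | ceiling
Result = "capable partner else stupid ceiling"


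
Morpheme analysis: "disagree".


Word: "disagree"
Morphemes: dis- / agree
Each morpheme carries meaning
= 2 morphemes


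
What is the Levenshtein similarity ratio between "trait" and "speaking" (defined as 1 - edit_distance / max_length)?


Word 1: "trait" (length 5)
Word 2: "speaking" (length 8)
One optimal edit sequence:
  1. insert 's'  (+1)
  2. substitute 't' -> 'p'  (+1)
  3. substitute 'r' -> 'e'  (+1)
  4. keep 'a'
  5. insert 'k'  (+1)
  6. keep 'i'
  7. insert 'n'  (+1)
  8. substitute 't' -> 'g'  (+1)
Edit distance = 6
Max length = max(5, 8) = 8
Similarity = 1 - 6/8
= 0.2500


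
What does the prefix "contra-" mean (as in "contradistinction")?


Prefix: contra-
Example: contradistinction (contra- + distinction)
Meaning = against


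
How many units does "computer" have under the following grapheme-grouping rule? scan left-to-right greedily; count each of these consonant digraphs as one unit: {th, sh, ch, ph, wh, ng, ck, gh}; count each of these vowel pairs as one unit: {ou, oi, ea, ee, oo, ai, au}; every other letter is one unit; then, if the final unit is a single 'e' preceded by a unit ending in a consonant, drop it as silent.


Word: "computer" (8 letters)
Left-to-right scan:
  1. 'c' (letter)
  2. 'o' (letter)
  3. 'm' (letter)
  4. 'p' (letter)
  5. 'u' (letter)
  6. 't' (letter)
  7. 'e' (letter)
  8. 'r' (letter)
Units from scan: 8
Sound units = 8 units


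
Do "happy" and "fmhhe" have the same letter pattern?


Pattern of "happy": [0, 1, 2, 2, 3]
Pattern of "fmhhe": [0, 1, 2, 2, 3]
Patterns match
Same pattern = Yes


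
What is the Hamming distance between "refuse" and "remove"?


Comparing character by character (same length = 6):
  Pos 0: 'r' vs 'r' =
  Pos 1: 'e' vs 'e' =
  Pos 2: 'f' vs 'm' !=
  Pos 3: 'u' vs 'o' !=
  Pos 4: 's' vs 'v' !=
  Pos 5: 'e' vs 'e' =
Hamming distance = 3


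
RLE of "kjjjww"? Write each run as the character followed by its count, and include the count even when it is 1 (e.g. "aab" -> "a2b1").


String: "kjjjww"
Scanning for consecutive runs:
  'k' x 1
  'j' x 3
  'w' x 2
RLE = "k1j3w2"


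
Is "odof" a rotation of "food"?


Word: "food", Candidate: "odof"
Method: check if candidate is substring of word+word
"foodfood" contains "odof"? No
Is rotation = No


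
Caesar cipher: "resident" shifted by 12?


Word: "resident"
Shift: 12
Each letter → (letter + shift) mod 26:
  'r' (17) + 12 = 3 → 'd'
  'e' (4) + 12 = 16 → 'q'
  's' (18) + 12 = 4 → 'e'
  'i' (8) + 12 = 20 → 'u'
  'd' (3) + 12 = 15 → 'p'
  'e' (4) + 12 = 16 → 'q'
  'n' (13) + 12 = 25 → 'z'
  't' (19) + 12 = 5 → 'f'
Result = "dqeupqzf"


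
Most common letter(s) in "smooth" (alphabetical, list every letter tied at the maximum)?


Word: "smooth"
Letter counts:
  'h': 1
  'm': 1
  'o': 2
  's': 1
  't': 1
Maximum count = 2
Most frequent = 'o' (2 times each)


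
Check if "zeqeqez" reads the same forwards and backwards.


Word: "zeqeqez"
Reversed: "zeqeqez"
Forward == Backward? zeqeqez == zeqeqez
Palindrome = Yes


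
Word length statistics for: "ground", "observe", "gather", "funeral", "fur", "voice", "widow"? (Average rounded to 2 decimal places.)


Lengths: "ground"=6, "observe"=7, "gather"=6, "funeral"=7, "fur"=3, "voice"=5, "widow"=5
Sum = 39, Count = 7
Average = 39/7 = 5.57
= avg=5.57, min=3, max=7


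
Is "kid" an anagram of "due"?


Word 1: "due" → sorted: deu
Word 2: "kid" → sorted: dik
Same letters? deu != dik
Anagram = No


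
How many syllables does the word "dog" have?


Word: "dog"
Syllable breakdown: dog
Counting: 1 part
= 1 syllable


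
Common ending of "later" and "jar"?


Word 1: "later"
Word 2: "jar"
Comparing from end:
  Pos -1: 'r' == 'r'
  Pos -2: 'e' != 'a' (stop)
LCS = "r" (length 1)


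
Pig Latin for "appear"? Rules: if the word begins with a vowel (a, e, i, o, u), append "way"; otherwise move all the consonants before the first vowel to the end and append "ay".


Word: "appear"
Starts with vowel → add 'way'
Pig Latin = "appearway"


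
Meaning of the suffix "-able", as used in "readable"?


Suffix: -able
Example: readable (read + -able)
Meaning = capable of


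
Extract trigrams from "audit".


Word: "audit" (length 5)
Number of trigrams = 5 - 3 + 1 = 3
  Position 0: "aud"
  Position 1: "udi"
  Position 2: "dit"
Trigrams = "aud", "udi", "dit"


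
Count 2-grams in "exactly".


Word: "exactly" (length 7)
Number of 2-grams = length - 2 + 1 = 7 - 2 + 1
= 6


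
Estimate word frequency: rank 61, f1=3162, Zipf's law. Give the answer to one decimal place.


Zipf's law: f(r) = f(1) / r
f(1) = 3162
f(61) = 3162 / 61
= 51.8 occurrences


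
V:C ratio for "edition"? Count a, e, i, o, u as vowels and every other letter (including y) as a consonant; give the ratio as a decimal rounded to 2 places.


Word: "edition"
Vowels (a,e,i,o,u): 4
Consonants: 3
Ratio = 4/3
= 1.33


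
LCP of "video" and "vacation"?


Word 1: "video"
Word 2: "vacation"
Comparing from start:
  Pos 0: 'v' == 'v'
  Pos 1: 'i' != 'a' (stop)
LCP = "v" (length 1)


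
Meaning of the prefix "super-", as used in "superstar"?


Prefix: super-
Example: superstar (super- + star)
Meaning = above / beyond


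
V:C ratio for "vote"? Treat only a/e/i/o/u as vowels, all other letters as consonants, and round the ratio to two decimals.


Word: "vote"
Vowels (a,e,i,o,u): 2
Consonants: 2
Ratio = 2/2
= 1.00


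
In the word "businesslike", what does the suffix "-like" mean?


Suffix: -like
As in: businesslike -> business + -like
Meaning = resembling


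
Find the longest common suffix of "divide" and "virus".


Word 1: "divide"
Word 2: "virus"
Comparing from end:
  Pos -1: 'e' != 's' (stop)
LCS = "" (length 0)


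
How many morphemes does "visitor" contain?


Word: "visitor"
Morphemes: visit + -or
Each morpheme carries meaning
= 2 morphemes


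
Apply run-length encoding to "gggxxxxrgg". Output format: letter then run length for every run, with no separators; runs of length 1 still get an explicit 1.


String: "gggxxxxrgg"
Scanning for consecutive runs:
  'g' x 3
  'x' x 4
  'r' x 1
  'g' x 2
RLE = "g3x4r1g2"


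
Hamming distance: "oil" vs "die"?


Comparing character by character (same length = 3):
  Pos 0: 'o' vs 'd' !=
  Pos 1: 'i' vs 'i' =
  Pos 2: 'l' vs 'e' !=
Hamming distance = 2


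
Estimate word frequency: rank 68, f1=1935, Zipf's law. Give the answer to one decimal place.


Zipf's law: f(r) = f(1) / r
f(1) = 1935
f(68) = 1935 / 68
= 28.5 occurrences


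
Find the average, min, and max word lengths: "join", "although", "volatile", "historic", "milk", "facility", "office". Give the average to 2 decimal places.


Lengths: "join"=4, "although"=8, "volatile"=8, "historic"=8, "milk"=4, "facility"=8, "office"=6
Sum = 46, Count = 7
Average = 46/7 = 6.57
= avg=6.57, min=4, max=8


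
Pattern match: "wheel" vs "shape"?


Pattern of "wheel": [0, 1, 2, 2, 3]
Pattern of "shape": [0, 1, 2, 3, 4]
Patterns do not match
Same pattern = No


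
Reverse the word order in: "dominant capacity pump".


Original: "dominant capacity pump"
Words (1..n): dominant | capacity | pump
Reversed (n..1): pump | capacity | dominant
Result = "pump capacity dominant"


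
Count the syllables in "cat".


Word: "cat"
Syllable breakdown: cat
Counting: 1 part
= 1 syllable


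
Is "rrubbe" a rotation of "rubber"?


Word: "rubber", Candidate: "rrubbe"
Method: check if candidate is substring of word+word
"rubberrubber" contains "rrubbe"? Yes
Is rotation = Yes


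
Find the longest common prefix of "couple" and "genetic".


Word 1: "couple"
Word 2: "genetic"
Comparing from start:
  Pos 0: 'c' != 'g' (stop)
LCP = "" (length 0)


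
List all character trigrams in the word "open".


Word: "open" (length 4)
Number of trigrams = 4 - 3 + 1 = 2
  Position 0: "ope"
  Position 1: "pen"
Trigrams = "ope", "pen"


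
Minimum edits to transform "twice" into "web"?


Word 1: "twice" (length 5)
Word 2: "web" (length 3)
One optimal edit sequence (insert/delete/substitute each cost 1):
  1. delete 't'  (+1)
  2. keep 'w'
  3. delete 'i'  (+1)
  4. substitute 'c' -> 'e'  (+1)
  5. substitute 'e' -> 'b'  (+1)
Total edit operations: 4
Edit distance = 4


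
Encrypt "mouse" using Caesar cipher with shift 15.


Word: "mouse"
Shift: 15
Each letter → (letter + shift) mod 26:
  'm' (12) + 15 = 1 → 'b'
  'o' (14) + 15 = 3 → 'd'
  'u' (20) + 15 = 9 → 'j'
  's' (18) + 15 = 7 → 'h'
  'e' (4) + 15 = 19 → 't'
Result = "bdjht"


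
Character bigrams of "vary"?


Word: "vary" (length 4)
Number of bigrams = 4 - 2 + 1 = 3
  Position 0: "va"
  Position 1: "ar"
  Position 2: "ry"
Bigrams = "va", "ar", "ry"


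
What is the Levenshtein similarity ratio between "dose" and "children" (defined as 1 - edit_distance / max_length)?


Word 1: "dose" (length 4)
Word 2: "children" (length 8)
One optimal edit sequence:
  1. insert 'c'  (+1)
  2. insert 'h'  (+1)
  3. insert 'i'  (+1)
  4. insert 'l'  (+1)
  5. keep 'd'
  6. substitute 'o' -> 'r'  (+1)
  7. substitute 's' -> 'e'  (+1)
  8. substitute 'e' -> 'n'  (+1)
Edit distance = 7
Max length = max(4, 8) = 8
Similarity = 1 - 7/8
= 0.1250


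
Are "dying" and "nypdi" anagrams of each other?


Word 1: "dying" → sorted: dginy
Word 2: "nypdi" → sorted: dinpy
Same letters? dginy != dinpy
Anagram = No


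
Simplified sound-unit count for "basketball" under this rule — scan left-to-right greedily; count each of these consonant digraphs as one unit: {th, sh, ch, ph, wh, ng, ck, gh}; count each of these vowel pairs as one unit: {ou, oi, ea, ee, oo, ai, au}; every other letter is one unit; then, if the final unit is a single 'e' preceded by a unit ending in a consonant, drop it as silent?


Word: "basketball" (10 letters)
Left-to-right scan:
  1. 'b' (letter)
  2. 'a' (letter)
  3. 's' (letter)
  4. 'k' (letter)
  5. 'e' (letter)
  6. 't' (letter)
  7. 'b' (letter)
  8. 'a' (letter)
  9. 'l' (letter)
  10. 'l' (letter)
Units from scan: 10
Sound units = 10 units


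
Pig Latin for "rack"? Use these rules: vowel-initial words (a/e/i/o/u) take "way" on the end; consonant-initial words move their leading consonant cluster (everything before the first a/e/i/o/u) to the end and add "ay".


Word: "rack"
Starts with consonant(s) → move to end, add 'ay'
Consonant cluster: "r"
Pig Latin = "ackray"


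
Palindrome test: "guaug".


Word: "guaug"
Reversed: "guaug"
Forward == Backward? guaug == guaug
Palindrome = Yes


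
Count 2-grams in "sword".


Word: "sword" (length 5)
Number of 2-grams = length - 2 + 1 = 5 - 2 + 1
= 4


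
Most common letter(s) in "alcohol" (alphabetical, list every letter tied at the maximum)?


Word: "alcohol"
Letter counts:
  'a': 1
  'c': 1
  'h': 1
  'l': 2
  'o': 2
Maximum count = 2
Most frequent = 'l', 'o' (2 times each)


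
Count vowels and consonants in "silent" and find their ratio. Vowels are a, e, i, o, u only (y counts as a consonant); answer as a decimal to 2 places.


Word: "silent"
Vowels (a,e,i,o,u): 2
Consonants: 4
Ratio = 2/4
= 0.50


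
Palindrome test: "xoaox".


Word: "xoaox"
Reversed: "xoaox"
Forward == Backward? xoaox == xoaox
Palindrome = Yes


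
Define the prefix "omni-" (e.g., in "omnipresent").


Prefix: omni-
Example: omnipresent (omni- + present)
Meaning = all


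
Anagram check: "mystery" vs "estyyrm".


Word 1: "mystery" → sorted: emrstyy
Word 2: "estyyrm" → sorted: emrstyy
Same letters? emrstyy == emrstyy
Anagram = Yes


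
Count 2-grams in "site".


Word: "site" (length 4)
Number of 2-grams = length - 2 + 1 = 4 - 2 + 1
= 3


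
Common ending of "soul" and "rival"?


Word 1: "soul"
Word 2: "rival"
Comparing from end:
  Pos -1: 'l' == 'l'
  Pos -2: 'u' != 'a' (stop)
LCS = "l" (length 1)


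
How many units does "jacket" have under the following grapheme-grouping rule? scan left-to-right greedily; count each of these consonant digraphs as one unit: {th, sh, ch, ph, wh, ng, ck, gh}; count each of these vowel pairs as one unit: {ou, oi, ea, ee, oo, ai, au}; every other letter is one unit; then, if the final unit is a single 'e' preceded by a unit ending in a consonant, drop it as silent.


Word: "jacket" (6 letters)
Left-to-right scan:
  1. 'j' (letter)
  2. 'a' (letter)
  3. 'ck' (digraph)
  4. 'e' (letter)
  5. 't' (letter)
Units from scan: 5
Sound units = 5 units


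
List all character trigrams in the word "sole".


Word: "sole" (length 4)
Number of trigrams = 4 - 3 + 1 = 2
  Position 0: "sol"
  Position 1: "ole"
Trigrams = "sol", "ole"


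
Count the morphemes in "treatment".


Word: "treatment"
Morphemes: treat | -ment
Each morpheme carries meaning
= 2 morphemes


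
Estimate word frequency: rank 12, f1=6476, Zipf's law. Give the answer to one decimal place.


Zipf's law: f(r) = f(1) / r
f(1) = 6476
f(12) = 6476 / 12
= 539.7 occurrences


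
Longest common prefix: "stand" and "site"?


Word 1: "stand"
Word 2: "site"
Comparing from start:
  Pos 0: 's' == 's'
  Pos 1: 't' != 'i' (stop)
LCP = "s" (length 1)


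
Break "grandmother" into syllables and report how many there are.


Word: "grandmother"
Syllable breakdown: grand-moth-er
Counting: 3 parts
= 3 syllables


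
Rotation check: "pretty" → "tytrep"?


Word: "pretty", Candidate: "tytrep"
Method: check if candidate is substring of word+word
"prettypretty" contains "tytrep"? No
Is rotation = No


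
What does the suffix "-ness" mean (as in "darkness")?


Suffix: -ness
Example: darkness = dark + -ness
Meaning = state of being


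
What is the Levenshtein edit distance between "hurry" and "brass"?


Word 1: "hurry" (length 5)
Word 2: "brass" (length 5)
One optimal edit sequence (insert/delete/substitute each cost 1):
  1. substitute 'h' -> 'b'  (+1)
  2. substitute 'u' -> 'r'  (+1)
  3. substitute 'r' -> 'a'  (+1)
  4. substitute 'r' -> 's'  (+1)
  5. substitute 'y' -> 's'  (+1)
Total edit operations: 5
Edit distance = 5


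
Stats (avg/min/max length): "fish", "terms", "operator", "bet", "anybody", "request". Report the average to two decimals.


Lengths: "fish"=4, "terms"=5, "operator"=8, "bet"=3, "anybody"=7, "request"=7
Sum = 34, Count = 6
Average = 34/6 = 5.67
= avg=5.67, min=3, max=8


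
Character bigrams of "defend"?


Word: "defend" (length 6)
Number of bigrams = 6 - 2 + 1 = 5
  Position 0: "de"
  Position 1: "ef"
  Position 2: "fe"
  Position 3: "en"
  Position 4: "nd"
Bigrams = "de", "ef", "fe", "en", "nd"
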